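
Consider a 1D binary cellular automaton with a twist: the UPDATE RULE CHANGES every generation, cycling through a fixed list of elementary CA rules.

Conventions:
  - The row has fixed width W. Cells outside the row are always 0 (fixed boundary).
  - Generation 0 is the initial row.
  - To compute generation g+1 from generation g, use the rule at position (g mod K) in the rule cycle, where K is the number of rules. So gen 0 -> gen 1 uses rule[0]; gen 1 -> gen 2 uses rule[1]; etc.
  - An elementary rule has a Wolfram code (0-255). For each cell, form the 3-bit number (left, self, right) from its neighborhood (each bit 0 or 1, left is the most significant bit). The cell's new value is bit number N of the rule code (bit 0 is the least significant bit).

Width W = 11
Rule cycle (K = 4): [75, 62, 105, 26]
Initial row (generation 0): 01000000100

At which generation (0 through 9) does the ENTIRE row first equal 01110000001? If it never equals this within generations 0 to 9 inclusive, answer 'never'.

Gen 0: 01000000100
Gen 1 (rule 75): 10011111001
Gen 2 (rule 62): 11110000111
Gen 3 (rule 105): 10010110101
Gen 4 (rule 26): 01100100000
Gen 5 (rule 75): 11101001111
Gen 6 (rule 62): 10011111000
Gen 7 (rule 105): 00010001011
Gen 8 (rule 26): 00101010010
Gen 9 (rule 75): 11000000100

Answer: never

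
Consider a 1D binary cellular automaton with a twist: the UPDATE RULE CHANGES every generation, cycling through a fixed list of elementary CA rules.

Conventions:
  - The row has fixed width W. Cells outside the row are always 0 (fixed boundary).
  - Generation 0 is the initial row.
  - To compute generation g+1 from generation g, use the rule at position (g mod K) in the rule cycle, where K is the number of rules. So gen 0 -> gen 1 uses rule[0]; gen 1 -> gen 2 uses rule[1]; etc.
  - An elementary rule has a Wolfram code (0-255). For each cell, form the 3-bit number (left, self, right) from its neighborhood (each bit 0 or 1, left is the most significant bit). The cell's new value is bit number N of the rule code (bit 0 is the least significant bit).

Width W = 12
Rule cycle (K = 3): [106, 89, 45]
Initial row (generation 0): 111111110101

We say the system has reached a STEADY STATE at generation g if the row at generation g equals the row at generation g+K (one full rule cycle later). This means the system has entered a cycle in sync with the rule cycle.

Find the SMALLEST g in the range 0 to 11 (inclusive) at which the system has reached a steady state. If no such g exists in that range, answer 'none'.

Answer: 11

Derivation:
Gen 0: 111111110101
Gen 1 (rule 106): 100000011010
Gen 2 (rule 89): 011111011001
Gen 3 (rule 45): 010000110001
Gen 4 (rule 106): 100001110010
Gen 5 (rule 89): 011101011001
Gen 6 (rule 45): 010011110001
Gen 7 (rule 106): 100110010010
Gen 8 (rule 89): 010111001001
Gen 9 (rule 45): 011100001001
Gen 10 (rule 106): 110100010010
Gen 11 (rule 89): 110011001001
Gen 12 (rule 45): 100010001001
Gen 13 (rule 106): 000100010010
Gen 14 (rule 89): 110011001001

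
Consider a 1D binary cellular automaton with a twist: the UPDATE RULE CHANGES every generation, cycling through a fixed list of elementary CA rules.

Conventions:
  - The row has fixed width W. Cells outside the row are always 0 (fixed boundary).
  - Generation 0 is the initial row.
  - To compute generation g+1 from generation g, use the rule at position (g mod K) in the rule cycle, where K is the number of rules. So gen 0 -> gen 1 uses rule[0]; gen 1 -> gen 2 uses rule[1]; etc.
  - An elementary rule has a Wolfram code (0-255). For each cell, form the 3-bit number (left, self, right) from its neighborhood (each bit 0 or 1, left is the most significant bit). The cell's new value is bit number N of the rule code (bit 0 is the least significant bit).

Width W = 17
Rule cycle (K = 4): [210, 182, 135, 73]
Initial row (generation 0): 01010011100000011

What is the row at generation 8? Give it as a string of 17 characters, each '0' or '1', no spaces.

Answer: 00000001101100000

Derivation:
Gen 0: 01010011100000011
Gen 1 (rule 210): 10001101110000101
Gen 2 (rule 182): 11010010101001111
Gen 3 (rule 135): 00010110101010110
Gen 4 (rule 73): 11000110000000110
Gen 5 (rule 210): 01101011000001011
Gen 6 (rule 182): 10011100100011100
Gen 7 (rule 135): 10101001101101001
Gen 8 (rule 73): 00000001101100000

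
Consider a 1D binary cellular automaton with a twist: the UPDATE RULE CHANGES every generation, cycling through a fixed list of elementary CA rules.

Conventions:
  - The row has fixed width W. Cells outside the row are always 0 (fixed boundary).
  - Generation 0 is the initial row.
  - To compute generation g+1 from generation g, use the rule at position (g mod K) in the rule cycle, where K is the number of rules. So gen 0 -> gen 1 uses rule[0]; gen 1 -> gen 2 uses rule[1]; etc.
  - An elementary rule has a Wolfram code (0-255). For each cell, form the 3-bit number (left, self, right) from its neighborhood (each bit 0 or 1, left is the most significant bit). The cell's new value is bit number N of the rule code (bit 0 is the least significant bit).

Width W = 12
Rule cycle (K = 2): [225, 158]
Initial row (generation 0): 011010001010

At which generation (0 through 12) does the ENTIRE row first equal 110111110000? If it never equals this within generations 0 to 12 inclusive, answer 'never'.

Gen 0: 011010001010
Gen 1 (rule 225): 001100100100
Gen 2 (rule 158): 011011111110
Gen 3 (rule 225): 001101111110
Gen 4 (rule 158): 011001111101
Gen 5 (rule 225): 001000111110
Gen 6 (rule 158): 011101111101
Gen 7 (rule 225): 001110111110
Gen 8 (rule 158): 011100111101
Gen 9 (rule 225): 001100011110
Gen 10 (rule 158): 011010111101
Gen 11 (rule 225): 001101011110
Gen 12 (rule 158): 011001011101

Answer: never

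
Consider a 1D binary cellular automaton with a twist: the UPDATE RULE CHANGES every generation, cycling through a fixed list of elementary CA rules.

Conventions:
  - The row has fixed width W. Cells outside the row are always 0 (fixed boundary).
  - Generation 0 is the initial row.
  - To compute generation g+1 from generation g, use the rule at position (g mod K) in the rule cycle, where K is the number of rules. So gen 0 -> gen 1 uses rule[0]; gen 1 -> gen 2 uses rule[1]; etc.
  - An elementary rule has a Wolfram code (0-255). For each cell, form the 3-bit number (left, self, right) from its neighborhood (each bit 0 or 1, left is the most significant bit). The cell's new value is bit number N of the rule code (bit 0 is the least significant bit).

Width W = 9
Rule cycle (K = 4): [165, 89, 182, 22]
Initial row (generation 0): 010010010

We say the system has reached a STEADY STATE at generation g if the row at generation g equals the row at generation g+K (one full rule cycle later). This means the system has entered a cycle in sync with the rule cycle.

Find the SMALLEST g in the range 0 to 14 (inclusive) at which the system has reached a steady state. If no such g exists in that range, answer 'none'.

Gen 0: 010010010
Gen 1 (rule 165): 010010010
Gen 2 (rule 89): 001001001
Gen 3 (rule 182): 011111111
Gen 4 (rule 22): 100000000
Gen 5 (rule 165): 101111111
Gen 6 (rule 89): 001000001
Gen 7 (rule 182): 011100011
Gen 8 (rule 22): 100010100
Gen 9 (rule 165): 101011101
Gen 10 (rule 89): 000010100
Gen 11 (rule 182): 000111110
Gen 12 (rule 22): 001000001
Gen 13 (rule 165): 101011101
Gen 14 (rule 89): 000010100
Gen 15 (rule 182): 000111110
Gen 16 (rule 22): 001000001
Gen 17 (rule 165): 101011101
Gen 18 (rule 89): 000010100

Answer: 9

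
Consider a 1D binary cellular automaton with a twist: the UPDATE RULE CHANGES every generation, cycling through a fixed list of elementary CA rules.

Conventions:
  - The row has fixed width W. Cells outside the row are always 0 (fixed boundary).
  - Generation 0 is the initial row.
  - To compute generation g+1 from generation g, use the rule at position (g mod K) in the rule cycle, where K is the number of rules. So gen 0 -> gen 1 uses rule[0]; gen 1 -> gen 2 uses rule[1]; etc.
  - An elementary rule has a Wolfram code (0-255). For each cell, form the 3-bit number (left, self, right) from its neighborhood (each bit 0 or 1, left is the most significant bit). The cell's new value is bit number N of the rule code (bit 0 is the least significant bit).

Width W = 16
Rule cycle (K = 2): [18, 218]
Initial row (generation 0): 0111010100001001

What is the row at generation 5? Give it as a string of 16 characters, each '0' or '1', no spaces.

Gen 0: 0111010100001001
Gen 1 (rule 18): 1000000010010110
Gen 2 (rule 218): 0100000101100111
Gen 3 (rule 18): 1010001000011000
Gen 4 (rule 218): 0001010100111100
Gen 5 (rule 18): 0010000011000010

Answer: 0010000011000010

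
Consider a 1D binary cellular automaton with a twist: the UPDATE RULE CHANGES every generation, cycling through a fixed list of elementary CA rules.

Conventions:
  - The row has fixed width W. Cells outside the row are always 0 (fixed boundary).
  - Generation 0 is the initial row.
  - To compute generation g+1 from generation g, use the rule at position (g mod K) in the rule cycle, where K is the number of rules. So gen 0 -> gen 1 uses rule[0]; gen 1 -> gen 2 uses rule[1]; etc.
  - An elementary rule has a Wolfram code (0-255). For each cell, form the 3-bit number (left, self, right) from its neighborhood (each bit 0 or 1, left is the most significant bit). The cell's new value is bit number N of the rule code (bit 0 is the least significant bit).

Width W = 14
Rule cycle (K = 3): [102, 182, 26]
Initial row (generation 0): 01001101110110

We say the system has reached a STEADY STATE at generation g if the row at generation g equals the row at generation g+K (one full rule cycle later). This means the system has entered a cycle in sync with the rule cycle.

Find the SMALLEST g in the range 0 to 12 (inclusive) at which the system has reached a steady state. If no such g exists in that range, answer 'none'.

Gen 0: 01001101110110
Gen 1 (rule 102): 11010110011010
Gen 2 (rule 182): 00111001100111
Gen 3 (rule 26): 01100111011100
Gen 4 (rule 102): 10101001100100
Gen 5 (rule 182): 11111110011110
Gen 6 (rule 26): 10000001110001
Gen 7 (rule 102): 10000010010011
Gen 8 (rule 182): 11000111111100
Gen 9 (rule 26): 10101100000010
Gen 10 (rule 102): 11110100000110
Gen 11 (rule 182): 01101110001001
Gen 12 (rule 26): 11001001010110
Gen 13 (rule 102): 01011011111010
Gen 14 (rule 182): 11100101110111
Gen 15 (rule 26): 10011001000100

Answer: none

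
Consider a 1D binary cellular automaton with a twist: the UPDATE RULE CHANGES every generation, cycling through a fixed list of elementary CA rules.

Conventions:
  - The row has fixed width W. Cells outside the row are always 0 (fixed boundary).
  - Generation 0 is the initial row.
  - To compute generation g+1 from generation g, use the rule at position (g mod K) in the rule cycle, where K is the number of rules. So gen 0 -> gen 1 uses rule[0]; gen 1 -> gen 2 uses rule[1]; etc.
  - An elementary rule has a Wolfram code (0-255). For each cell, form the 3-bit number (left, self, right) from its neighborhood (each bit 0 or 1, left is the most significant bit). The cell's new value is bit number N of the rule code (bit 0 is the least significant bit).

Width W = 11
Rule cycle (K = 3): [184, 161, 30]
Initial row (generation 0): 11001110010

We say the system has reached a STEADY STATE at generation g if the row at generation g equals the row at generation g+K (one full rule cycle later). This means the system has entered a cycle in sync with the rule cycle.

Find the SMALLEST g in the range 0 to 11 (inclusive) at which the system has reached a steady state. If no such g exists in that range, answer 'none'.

Gen 0: 11001110010
Gen 1 (rule 184): 10101101001
Gen 2 (rule 161): 01010010000
Gen 3 (rule 30): 11011111000
Gen 4 (rule 184): 10111110100
Gen 5 (rule 161): 01011101001
Gen 6 (rule 30): 11010001111
Gen 7 (rule 184): 10101001110
Gen 8 (rule 161): 01010000100
Gen 9 (rule 30): 11011001110
Gen 10 (rule 184): 10110101101
Gen 11 (rule 161): 01001010010
Gen 12 (rule 30): 11111011111
Gen 13 (rule 184): 11110111110
Gen 14 (rule 161): 01101011100

Answer: none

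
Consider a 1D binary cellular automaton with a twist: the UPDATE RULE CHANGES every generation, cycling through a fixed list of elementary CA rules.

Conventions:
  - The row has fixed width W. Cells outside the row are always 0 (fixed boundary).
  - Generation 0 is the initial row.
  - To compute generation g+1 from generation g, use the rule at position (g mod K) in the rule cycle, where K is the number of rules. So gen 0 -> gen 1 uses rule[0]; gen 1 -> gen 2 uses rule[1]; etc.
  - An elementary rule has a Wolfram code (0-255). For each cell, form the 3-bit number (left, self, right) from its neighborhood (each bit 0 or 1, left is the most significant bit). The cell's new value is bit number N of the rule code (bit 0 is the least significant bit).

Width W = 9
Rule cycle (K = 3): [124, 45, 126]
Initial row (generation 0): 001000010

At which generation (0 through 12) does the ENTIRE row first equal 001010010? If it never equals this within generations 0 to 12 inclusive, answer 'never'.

Answer: never

Derivation:
Gen 0: 001000010
Gen 1 (rule 124): 001100011
Gen 2 (rule 45): 101001010
Gen 3 (rule 126): 111111111
Gen 4 (rule 124): 100000001
Gen 5 (rule 45): 101111101
Gen 6 (rule 126): 111000111
Gen 7 (rule 124): 101100101
Gen 8 (rule 45): 111000111
Gen 9 (rule 126): 101101101
Gen 10 (rule 124): 111111111
Gen 11 (rule 45): 100000000
Gen 12 (rule 126): 110000000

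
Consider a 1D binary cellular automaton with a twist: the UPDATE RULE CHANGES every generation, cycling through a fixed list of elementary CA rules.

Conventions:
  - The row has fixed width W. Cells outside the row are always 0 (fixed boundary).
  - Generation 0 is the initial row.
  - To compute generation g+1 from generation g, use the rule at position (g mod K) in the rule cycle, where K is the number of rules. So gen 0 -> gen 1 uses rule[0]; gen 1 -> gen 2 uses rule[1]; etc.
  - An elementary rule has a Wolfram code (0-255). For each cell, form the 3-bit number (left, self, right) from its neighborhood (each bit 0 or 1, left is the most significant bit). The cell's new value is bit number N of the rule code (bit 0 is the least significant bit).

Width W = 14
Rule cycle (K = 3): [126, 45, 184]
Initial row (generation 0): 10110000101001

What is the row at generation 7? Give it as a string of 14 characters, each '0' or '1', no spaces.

Gen 0: 10110000101001
Gen 1 (rule 126): 11111001111111
Gen 2 (rule 45): 10000001000000
Gen 3 (rule 184): 01000000100000
Gen 4 (rule 126): 11100001110000
Gen 5 (rule 45): 10001101000111
Gen 6 (rule 184): 01001010100110
Gen 7 (rule 126): 11111111111111

Answer: 11111111111111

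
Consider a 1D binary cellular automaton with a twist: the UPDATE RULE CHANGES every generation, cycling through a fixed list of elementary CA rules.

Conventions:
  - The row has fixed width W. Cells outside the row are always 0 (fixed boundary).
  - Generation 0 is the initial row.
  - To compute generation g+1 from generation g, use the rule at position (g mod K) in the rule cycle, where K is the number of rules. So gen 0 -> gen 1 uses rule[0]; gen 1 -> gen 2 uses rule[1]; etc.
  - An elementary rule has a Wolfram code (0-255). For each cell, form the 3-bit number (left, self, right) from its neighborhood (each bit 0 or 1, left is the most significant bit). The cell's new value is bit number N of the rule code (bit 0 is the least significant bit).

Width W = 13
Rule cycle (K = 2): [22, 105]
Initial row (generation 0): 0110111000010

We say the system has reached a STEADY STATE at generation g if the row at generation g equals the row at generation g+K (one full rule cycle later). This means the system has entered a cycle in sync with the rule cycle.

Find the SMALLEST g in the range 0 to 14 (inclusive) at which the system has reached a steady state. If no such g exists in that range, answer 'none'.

Gen 0: 0110111000010
Gen 1 (rule 22): 1000000100111
Gen 2 (rule 105): 0011110000101
Gen 3 (rule 22): 0100001001101
Gen 4 (rule 105): 0001100001110
Gen 5 (rule 22): 0010010010001
Gen 6 (rule 105): 1000000000100
Gen 7 (rule 22): 1100000001110
Gen 8 (rule 105): 1101111101010
Gen 9 (rule 22): 0000000001011
Gen 10 (rule 105): 1111111100111
Gen 11 (rule 22): 0000000011000
Gen 12 (rule 105): 1111111011011
Gen 13 (rule 22): 0000000000000
Gen 14 (rule 105): 1111111111111
Gen 15 (rule 22): 0000000000000
Gen 16 (rule 105): 1111111111111

Answer: 13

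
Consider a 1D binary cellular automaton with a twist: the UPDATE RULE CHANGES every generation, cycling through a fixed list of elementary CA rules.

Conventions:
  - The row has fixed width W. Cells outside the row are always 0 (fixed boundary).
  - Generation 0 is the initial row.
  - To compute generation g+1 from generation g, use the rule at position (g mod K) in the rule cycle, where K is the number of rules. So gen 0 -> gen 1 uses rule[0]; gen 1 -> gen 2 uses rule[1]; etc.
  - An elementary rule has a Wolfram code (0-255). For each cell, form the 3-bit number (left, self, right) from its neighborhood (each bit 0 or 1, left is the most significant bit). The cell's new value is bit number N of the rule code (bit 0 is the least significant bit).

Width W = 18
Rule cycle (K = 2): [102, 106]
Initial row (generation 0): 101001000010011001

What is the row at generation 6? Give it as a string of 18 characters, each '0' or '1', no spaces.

Gen 0: 101001000010011001
Gen 1 (rule 102): 111011000110101011
Gen 2 (rule 106): 101111001111010111
Gen 3 (rule 102): 110001010001111001
Gen 4 (rule 106): 110010100011001010
Gen 5 (rule 102): 010111100101011110
Gen 6 (rule 106): 101100101010110010

Answer: 101100101010110010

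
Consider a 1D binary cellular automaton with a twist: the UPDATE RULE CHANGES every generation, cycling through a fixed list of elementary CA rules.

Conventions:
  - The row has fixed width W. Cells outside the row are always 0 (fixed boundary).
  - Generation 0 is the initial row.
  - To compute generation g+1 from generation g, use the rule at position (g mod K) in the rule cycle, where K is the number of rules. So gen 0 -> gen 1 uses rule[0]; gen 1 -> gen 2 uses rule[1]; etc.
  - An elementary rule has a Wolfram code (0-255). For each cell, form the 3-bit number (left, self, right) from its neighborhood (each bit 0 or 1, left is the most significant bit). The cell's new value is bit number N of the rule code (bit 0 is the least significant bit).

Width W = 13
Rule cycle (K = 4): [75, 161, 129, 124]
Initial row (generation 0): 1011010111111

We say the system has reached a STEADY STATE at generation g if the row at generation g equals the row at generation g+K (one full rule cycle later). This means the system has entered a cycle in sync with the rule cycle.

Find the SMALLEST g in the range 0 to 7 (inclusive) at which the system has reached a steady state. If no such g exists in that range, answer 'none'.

Answer: none

Derivation:
Gen 0: 1011010111111
Gen 1 (rule 75): 0011000100001
Gen 2 (rule 161): 1000010001100
Gen 3 (rule 129): 0011000100001
Gen 4 (rule 124): 0011100110001
Gen 5 (rule 75): 1110101110110
Gen 6 (rule 161): 0101010101000
Gen 7 (rule 129): 0000000000011
Gen 8 (rule 124): 0000000000011
Gen 9 (rule 75): 1111111111111
Gen 10 (rule 161): 0111111111110
Gen 11 (rule 129): 0011111111100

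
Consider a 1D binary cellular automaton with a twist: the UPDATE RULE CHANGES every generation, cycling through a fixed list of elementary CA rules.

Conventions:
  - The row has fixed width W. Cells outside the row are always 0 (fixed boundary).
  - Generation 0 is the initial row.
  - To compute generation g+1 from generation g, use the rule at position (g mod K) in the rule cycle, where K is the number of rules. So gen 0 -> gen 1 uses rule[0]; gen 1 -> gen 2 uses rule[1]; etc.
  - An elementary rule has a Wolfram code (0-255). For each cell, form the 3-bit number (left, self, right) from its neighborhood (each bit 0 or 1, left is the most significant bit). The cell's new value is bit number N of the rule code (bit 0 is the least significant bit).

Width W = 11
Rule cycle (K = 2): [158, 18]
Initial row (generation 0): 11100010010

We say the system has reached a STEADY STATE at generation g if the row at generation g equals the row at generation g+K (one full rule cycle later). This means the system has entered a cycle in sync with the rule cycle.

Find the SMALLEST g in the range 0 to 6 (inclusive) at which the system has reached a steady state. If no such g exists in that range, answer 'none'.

Gen 0: 11100010010
Gen 1 (rule 158): 11010111111
Gen 2 (rule 18): 00000000000
Gen 3 (rule 158): 00000000000
Gen 4 (rule 18): 00000000000
Gen 5 (rule 158): 00000000000
Gen 6 (rule 18): 00000000000
Gen 7 (rule 158): 00000000000
Gen 8 (rule 18): 00000000000

Answer: 2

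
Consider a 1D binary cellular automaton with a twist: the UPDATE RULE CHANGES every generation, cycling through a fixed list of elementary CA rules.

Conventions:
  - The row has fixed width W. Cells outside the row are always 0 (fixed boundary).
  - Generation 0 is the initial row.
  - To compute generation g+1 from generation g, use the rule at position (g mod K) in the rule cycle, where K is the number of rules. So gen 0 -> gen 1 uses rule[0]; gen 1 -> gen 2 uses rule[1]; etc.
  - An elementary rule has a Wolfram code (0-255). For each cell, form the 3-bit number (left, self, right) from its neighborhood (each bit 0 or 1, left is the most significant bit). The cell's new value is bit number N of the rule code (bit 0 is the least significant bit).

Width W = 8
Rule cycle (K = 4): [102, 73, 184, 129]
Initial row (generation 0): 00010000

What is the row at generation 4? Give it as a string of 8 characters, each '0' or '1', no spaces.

Answer: 00000100

Derivation:
Gen 0: 00010000
Gen 1 (rule 102): 00110000
Gen 2 (rule 73): 10110111
Gen 3 (rule 184): 01101110
Gen 4 (rule 129): 00000100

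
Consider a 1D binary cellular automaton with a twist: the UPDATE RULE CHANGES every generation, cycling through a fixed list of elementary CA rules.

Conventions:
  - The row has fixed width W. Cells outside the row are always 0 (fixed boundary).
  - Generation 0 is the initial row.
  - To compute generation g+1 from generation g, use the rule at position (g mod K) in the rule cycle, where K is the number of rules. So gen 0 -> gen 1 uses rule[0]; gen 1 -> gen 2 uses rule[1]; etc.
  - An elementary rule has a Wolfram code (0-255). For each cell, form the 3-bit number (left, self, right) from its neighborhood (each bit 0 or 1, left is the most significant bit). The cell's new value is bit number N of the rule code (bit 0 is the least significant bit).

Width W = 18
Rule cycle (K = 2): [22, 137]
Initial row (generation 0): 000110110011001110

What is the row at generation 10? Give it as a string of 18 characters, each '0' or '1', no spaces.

Gen 0: 000110110011001110
Gen 1 (rule 22): 001000001100110001
Gen 2 (rule 137): 100011101000100100
Gen 3 (rule 22): 110100001101111110
Gen 4 (rule 137): 100001101001111100
Gen 5 (rule 22): 110010001110000010
Gen 6 (rule 137): 100000101100111000
Gen 7 (rule 22): 110001100011000100
Gen 8 (rule 137): 100101001010010001
Gen 9 (rule 22): 111101111011111011
Gen 10 (rule 137): 111001110011110010

Answer: 111001110011110010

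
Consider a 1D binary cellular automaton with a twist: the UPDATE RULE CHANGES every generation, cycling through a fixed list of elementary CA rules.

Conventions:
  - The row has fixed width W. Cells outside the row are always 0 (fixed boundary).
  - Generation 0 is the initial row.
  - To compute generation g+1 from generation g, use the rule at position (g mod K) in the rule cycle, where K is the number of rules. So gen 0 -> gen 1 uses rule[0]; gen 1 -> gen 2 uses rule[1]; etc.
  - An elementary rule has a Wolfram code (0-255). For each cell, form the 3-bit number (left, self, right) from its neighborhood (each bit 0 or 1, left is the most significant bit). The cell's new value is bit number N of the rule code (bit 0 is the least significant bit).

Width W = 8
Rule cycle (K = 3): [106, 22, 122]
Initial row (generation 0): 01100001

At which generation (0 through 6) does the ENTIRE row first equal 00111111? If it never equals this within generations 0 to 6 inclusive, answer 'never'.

Answer: never

Derivation:
Gen 0: 01100001
Gen 1 (rule 106): 11100010
Gen 2 (rule 22): 00010111
Gen 3 (rule 122): 00101101
Gen 4 (rule 106): 01011110
Gen 5 (rule 22): 11000001
Gen 6 (rule 122): 11100010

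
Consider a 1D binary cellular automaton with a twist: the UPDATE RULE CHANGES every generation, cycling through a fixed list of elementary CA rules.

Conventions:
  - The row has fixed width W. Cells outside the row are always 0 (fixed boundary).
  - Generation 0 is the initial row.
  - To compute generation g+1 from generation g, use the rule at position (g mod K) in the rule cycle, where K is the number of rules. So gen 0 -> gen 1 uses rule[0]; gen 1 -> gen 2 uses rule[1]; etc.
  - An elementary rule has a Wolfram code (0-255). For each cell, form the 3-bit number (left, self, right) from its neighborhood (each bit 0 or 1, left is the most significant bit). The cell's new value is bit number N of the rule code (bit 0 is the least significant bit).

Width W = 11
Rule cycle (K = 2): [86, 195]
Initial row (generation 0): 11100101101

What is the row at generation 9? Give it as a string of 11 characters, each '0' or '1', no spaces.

Answer: 00100000011

Derivation:
Gen 0: 11100101101
Gen 1 (rule 86): 00111100101
Gen 2 (rule 195): 11011101000
Gen 3 (rule 86): 01000101100
Gen 4 (rule 195): 10011000101
Gen 5 (rule 86): 11101101101
Gen 6 (rule 195): 01100100100
Gen 7 (rule 86): 10111111110
Gen 8 (rule 195): 00011111110
Gen 9 (rule 86): 00100000011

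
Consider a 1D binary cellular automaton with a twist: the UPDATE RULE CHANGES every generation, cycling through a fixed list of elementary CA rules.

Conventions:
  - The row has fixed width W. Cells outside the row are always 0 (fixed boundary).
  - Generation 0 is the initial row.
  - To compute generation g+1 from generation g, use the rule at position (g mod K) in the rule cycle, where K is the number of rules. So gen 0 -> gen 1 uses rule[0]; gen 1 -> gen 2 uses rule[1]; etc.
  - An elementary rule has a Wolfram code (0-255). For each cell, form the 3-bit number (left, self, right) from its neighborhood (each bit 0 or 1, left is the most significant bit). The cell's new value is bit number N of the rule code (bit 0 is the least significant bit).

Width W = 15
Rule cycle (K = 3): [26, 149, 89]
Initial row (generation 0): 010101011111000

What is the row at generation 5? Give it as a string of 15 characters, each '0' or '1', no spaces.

Gen 0: 010101011111000
Gen 1 (rule 26): 100000010000100
Gen 2 (rule 149): 111111011110111
Gen 3 (rule 89): 100001010010101
Gen 4 (rule 26): 010010001100000
Gen 5 (rule 149): 011011100011111

Answer: 011011100011111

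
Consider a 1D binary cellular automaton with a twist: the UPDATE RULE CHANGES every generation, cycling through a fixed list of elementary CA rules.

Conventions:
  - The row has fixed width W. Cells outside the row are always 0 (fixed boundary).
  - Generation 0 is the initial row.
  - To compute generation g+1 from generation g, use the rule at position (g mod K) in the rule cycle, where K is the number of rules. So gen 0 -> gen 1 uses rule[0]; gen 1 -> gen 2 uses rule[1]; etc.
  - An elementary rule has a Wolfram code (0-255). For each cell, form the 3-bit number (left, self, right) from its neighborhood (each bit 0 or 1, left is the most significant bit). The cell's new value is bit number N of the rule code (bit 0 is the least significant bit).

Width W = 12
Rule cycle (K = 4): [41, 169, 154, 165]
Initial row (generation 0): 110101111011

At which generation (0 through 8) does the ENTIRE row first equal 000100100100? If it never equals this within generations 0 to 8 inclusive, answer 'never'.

Answer: 5

Derivation:
Gen 0: 110101111011
Gen 1 (rule 41): 101011000110
Gen 2 (rule 169): 010110010100
Gen 3 (rule 154): 100101100010
Gen 4 (rule 165): 100110001010
Gen 5 (rule 41): 000100100100
Gen 6 (rule 169): 110000000001
Gen 7 (rule 154): 101000000010
Gen 8 (rule 165): 111011111010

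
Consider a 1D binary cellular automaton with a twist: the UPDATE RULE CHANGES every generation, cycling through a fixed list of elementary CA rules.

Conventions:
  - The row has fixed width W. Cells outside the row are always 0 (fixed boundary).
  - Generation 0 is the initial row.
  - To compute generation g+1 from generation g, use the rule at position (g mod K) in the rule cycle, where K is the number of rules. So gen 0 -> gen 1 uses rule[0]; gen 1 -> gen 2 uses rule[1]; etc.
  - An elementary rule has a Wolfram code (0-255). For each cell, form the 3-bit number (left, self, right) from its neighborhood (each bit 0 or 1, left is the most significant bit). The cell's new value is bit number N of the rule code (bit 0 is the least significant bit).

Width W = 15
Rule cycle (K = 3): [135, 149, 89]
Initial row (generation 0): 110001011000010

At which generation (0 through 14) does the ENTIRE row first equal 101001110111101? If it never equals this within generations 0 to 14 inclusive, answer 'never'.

Gen 0: 110001011000010
Gen 1 (rule 135): 000111000011110
Gen 2 (rule 149): 110010111001101
Gen 3 (rule 89): 111000101101100
Gen 4 (rule 135): 010011100000001
Gen 5 (rule 149): 011001011111101
Gen 6 (rule 89): 011100010000100
Gen 7 (rule 135): 101001110111101
Gen 8 (rule 149): 101100100011001
Gen 9 (rule 89): 001110011011100
Gen 10 (rule 135): 110100100001001
Gen 11 (rule 149): 000110111101101
Gen 12 (rule 89): 110110100101100
Gen 13 (rule 135): 000000101100001
Gen 14 (rule 149): 111110100011101

Answer: 7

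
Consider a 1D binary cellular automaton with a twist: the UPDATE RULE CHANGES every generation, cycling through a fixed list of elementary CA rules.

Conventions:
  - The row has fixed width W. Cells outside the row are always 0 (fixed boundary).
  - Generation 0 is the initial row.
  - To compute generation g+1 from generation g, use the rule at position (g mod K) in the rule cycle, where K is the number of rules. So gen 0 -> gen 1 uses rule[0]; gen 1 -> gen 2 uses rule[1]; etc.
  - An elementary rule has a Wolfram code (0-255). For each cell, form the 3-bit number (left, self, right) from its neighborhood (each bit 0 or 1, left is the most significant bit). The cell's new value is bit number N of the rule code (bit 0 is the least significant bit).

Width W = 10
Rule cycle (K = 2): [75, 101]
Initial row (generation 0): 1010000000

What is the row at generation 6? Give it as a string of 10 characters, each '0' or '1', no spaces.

Answer: 1001100101

Derivation:
Gen 0: 1010000000
Gen 1 (rule 75): 0000111111
Gen 2 (rule 101): 1110000001
Gen 3 (rule 75): 1010111110
Gen 4 (rule 101): 1111000010
Gen 5 (rule 75): 1001011100
Gen 6 (rule 101): 1001100101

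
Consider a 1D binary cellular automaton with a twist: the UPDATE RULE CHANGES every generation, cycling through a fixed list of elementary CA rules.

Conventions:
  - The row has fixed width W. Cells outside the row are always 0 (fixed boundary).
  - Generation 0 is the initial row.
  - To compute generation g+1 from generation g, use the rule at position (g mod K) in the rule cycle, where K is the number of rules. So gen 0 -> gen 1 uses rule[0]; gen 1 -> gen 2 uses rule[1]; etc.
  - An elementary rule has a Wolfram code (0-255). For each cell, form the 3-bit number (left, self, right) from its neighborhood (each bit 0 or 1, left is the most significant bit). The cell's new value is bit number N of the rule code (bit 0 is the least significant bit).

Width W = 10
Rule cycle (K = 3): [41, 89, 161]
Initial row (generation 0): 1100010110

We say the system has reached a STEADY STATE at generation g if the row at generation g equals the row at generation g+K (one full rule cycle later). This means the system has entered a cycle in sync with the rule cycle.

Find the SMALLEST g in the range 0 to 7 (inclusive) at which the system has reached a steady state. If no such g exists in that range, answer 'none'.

Gen 0: 1100010110
Gen 1 (rule 41): 1001001100
Gen 2 (rule 89): 0100101111
Gen 3 (rule 161): 0000010110
Gen 4 (rule 41): 1111001100
Gen 5 (rule 89): 1001101111
Gen 6 (rule 161): 0000010110
Gen 7 (rule 41): 1111001100
Gen 8 (rule 89): 1001101111
Gen 9 (rule 161): 0000010110
Gen 10 (rule 41): 1111001100

Answer: 3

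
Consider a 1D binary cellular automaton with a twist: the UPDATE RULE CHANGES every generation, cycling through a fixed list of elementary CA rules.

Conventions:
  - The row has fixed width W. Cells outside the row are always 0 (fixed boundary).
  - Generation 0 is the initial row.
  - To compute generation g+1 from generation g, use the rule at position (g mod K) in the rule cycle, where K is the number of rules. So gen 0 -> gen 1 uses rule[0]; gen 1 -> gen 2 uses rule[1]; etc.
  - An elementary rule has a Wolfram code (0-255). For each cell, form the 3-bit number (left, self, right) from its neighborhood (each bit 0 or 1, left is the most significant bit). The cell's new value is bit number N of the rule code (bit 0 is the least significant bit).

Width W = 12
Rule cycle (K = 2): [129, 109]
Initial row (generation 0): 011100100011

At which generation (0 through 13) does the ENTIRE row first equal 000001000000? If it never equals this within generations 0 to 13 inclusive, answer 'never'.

Gen 0: 011100100011
Gen 1 (rule 129): 001000001000
Gen 2 (rule 109): 101011101011
Gen 3 (rule 129): 000001000000
Gen 4 (rule 109): 111101011111
Gen 5 (rule 129): 011000001110
Gen 6 (rule 109): 011011101010
Gen 7 (rule 129): 000001000000
Gen 8 (rule 109): 111101011111
Gen 9 (rule 129): 011000001110
Gen 10 (rule 109): 011011101010
Gen 11 (rule 129): 000001000000
Gen 12 (rule 109): 111101011111
Gen 13 (rule 129): 011000001110

Answer: 3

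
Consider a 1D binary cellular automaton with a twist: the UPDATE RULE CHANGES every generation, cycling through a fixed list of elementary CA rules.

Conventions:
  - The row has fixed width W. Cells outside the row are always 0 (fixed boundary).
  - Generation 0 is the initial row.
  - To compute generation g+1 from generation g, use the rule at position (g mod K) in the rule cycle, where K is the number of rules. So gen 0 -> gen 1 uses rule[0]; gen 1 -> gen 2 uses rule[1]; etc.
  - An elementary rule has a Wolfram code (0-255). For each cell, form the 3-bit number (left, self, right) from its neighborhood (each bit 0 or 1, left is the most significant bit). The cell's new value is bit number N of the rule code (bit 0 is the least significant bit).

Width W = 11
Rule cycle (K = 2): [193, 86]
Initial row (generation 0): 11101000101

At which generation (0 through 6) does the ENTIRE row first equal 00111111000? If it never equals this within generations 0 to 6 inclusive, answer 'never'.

Gen 0: 11101000101
Gen 1 (rule 193): 01100010000
Gen 2 (rule 86): 10110111000
Gen 3 (rule 193): 00010011011
Gen 4 (rule 86): 00111101001
Gen 5 (rule 193): 10011100000
Gen 6 (rule 86): 11100110000

Answer: never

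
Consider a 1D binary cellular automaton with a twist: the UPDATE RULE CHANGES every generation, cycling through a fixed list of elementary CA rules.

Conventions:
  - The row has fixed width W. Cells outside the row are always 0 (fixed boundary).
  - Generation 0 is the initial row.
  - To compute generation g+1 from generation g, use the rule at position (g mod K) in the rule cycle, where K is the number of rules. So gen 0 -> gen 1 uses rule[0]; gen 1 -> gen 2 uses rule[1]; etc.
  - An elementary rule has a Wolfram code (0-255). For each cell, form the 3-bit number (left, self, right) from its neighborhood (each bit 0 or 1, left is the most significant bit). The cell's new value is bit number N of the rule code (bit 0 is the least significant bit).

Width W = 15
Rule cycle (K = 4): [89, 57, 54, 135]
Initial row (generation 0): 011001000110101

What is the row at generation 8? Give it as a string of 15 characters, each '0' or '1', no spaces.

Answer: 110110100101110

Derivation:
Gen 0: 011001000110101
Gen 1 (rule 89): 011100110110000
Gen 2 (rule 57): 010010101101111
Gen 3 (rule 54): 111111110010000
Gen 4 (rule 135): 011111100110111
Gen 5 (rule 89): 010000110110101
Gen 6 (rule 57): 001110101101010
Gen 7 (rule 54): 010001110011111
Gen 8 (rule 135): 110110100101110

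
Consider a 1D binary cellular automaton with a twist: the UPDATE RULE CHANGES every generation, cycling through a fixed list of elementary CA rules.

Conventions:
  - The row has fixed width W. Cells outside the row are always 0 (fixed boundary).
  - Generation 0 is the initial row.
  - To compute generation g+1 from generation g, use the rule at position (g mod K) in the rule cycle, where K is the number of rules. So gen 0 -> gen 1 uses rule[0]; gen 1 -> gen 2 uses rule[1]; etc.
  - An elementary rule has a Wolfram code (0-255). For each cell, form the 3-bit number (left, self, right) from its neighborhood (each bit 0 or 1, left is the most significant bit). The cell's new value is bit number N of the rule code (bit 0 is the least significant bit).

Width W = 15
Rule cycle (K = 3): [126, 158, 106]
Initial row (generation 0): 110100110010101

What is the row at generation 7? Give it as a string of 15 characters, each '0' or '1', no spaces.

Answer: 111000000111111

Derivation:
Gen 0: 110100110010101
Gen 1 (rule 126): 111111111111111
Gen 2 (rule 158): 111111111111110
Gen 3 (rule 106): 100000000000010
Gen 4 (rule 126): 110000000000111
Gen 5 (rule 158): 101000000001110
Gen 6 (rule 106): 010000000011010
Gen 7 (rule 126): 111000000111111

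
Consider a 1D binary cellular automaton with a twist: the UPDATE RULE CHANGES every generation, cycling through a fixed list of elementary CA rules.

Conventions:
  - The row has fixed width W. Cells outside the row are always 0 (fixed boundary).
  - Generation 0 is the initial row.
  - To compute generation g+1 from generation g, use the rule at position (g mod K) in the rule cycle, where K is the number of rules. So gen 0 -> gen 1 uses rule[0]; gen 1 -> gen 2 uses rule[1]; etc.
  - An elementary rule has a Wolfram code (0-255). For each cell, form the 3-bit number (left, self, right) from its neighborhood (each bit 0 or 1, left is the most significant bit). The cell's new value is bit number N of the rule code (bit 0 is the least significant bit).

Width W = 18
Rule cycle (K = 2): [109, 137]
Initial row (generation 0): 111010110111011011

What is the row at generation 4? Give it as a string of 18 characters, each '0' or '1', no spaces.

Answer: 000011100000011000

Derivation:
Gen 0: 111010110111011011
Gen 1 (rule 109): 101111111101111111
Gen 2 (rule 137): 001111111001111110
Gen 3 (rule 109): 101000001001000010
Gen 4 (rule 137): 000011100000011000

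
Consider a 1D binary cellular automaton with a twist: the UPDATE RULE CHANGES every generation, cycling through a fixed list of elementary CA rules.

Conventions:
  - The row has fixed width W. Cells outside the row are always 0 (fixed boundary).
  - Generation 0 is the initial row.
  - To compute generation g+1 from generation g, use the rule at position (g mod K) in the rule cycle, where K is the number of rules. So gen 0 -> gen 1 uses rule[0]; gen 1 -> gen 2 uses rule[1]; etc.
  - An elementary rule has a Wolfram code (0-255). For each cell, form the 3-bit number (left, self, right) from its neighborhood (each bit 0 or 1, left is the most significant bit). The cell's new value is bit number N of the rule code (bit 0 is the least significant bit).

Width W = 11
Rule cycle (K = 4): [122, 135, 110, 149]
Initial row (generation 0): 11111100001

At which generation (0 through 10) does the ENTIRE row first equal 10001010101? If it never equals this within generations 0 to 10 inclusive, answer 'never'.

Gen 0: 11111100001
Gen 1 (rule 122): 10000110010
Gen 2 (rule 135): 10111000110
Gen 3 (rule 110): 11101001110
Gen 4 (rule 149): 01001100101
Gen 5 (rule 122): 10111111010
Gen 6 (rule 135): 10011110010
Gen 7 (rule 110): 10110010110
Gen 8 (rule 149): 10001010001
Gen 9 (rule 122): 01010101010
Gen 10 (rule 135): 11010101010

Answer: never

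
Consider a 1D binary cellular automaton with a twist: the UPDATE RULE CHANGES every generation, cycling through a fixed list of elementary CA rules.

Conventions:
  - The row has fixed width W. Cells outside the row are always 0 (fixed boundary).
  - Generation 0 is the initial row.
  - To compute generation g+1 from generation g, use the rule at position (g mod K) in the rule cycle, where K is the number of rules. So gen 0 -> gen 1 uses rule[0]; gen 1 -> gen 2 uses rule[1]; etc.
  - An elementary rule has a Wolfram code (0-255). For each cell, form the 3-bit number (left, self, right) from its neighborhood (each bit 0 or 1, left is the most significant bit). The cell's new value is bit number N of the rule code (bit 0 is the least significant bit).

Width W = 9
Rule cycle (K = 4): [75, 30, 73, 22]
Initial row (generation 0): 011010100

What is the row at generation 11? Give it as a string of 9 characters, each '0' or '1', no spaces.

Answer: 100100101

Derivation:
Gen 0: 011010100
Gen 1 (rule 75): 111000001
Gen 2 (rule 30): 100100011
Gen 3 (rule 73): 000001011
Gen 4 (rule 22): 000011000
Gen 5 (rule 75): 111111011
Gen 6 (rule 30): 100000010
Gen 7 (rule 73): 001111000
Gen 8 (rule 22): 010000100
Gen 9 (rule 75): 100111001
Gen 10 (rule 30): 111100111
Gen 11 (rule 73): 100100101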